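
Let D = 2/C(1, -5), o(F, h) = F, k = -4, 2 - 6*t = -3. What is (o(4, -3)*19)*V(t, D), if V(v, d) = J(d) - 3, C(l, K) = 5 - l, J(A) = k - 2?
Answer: -684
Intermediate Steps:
t = ⅚ (t = ⅓ - ⅙*(-3) = ⅓ + ½ = ⅚ ≈ 0.83333)
J(A) = -6 (J(A) = -4 - 2 = -6)
D = ½ (D = 2/(5 - 1*1) = 2/(5 - 1) = 2/4 = 2*(¼) = ½ ≈ 0.50000)
V(v, d) = -9 (V(v, d) = -6 - 3 = -9)
(o(4, -3)*19)*V(t, D) = (4*19)*(-9) = 76*(-9) = -684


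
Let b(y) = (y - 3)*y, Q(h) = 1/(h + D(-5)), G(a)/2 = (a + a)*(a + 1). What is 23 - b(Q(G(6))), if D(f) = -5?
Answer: 611575/26569 ≈ 23.018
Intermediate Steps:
G(a) = 4*a*(1 + a) (G(a) = 2*((a + a)*(a + 1)) = 2*((2*a)*(1 + a)) = 2*(2*a*(1 + a)) = 4*a*(1 + a))
Q(h) = 1/(-5 + h) (Q(h) = 1/(h - 5) = 1/(-5 + h))
b(y) = y*(-3 + y) (b(y) = (-3 + y)*y = y*(-3 + y))
23 - b(Q(G(6))) = 23 - (-3 + 1/(-5 + 4*6*(1 + 6)))/(-5 + 4*6*(1 + 6)) = 23 - (-3 + 1/(-5 + 4*6*7))/(-5 + 4*6*7) = 23 - (-3 + 1/(-5 + 168))/(-5 + 168) = 23 - (-3 + 1/163)/163 = 23 - (-488)/(163*163) = 23 - 1*(-488/26569) = 23 + 488/26569 = 611575/26569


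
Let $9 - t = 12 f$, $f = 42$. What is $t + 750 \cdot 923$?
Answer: $691755$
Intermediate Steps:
$t = -495$ ($t = 9 - 12 \cdot 42 = 9 - 504 = -495$)
$t + 750 \cdot 923 = -495 + 750 \cdot 923 = -495 + 692250 = 691755$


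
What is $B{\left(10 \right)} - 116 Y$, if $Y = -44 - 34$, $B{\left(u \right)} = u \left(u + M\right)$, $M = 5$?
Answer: $9198$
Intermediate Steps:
$B{\left(u \right)} = u \left(5 + u\right)$ ($B{\left(u \right)} = u \left(u + 5\right) = u \left(5 + u\right)$)
$Y = -78$ ($Y = -44 - 34 = -78$)
$B{\left(10 \right)} - 116 Y = 10 \left(5 + 10\right) - -9048 = 10 \cdot 15 + 9048 = 150 + 9048 = 9198$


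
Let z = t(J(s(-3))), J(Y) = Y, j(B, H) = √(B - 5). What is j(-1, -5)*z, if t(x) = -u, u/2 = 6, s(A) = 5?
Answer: -12*I*√6 ≈ -29.394*I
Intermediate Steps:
j(B, H) = √(-5 + B)
u = 12 (u = 2*6 = 12)
t(x) = -12 (t(x) = -1*12 = -12)
z = -12
j(-1, -5)*z = √(-5 - 1)*(-12) = √(-6)*(-12) = (I*√6)*(-12) = -12*I*√6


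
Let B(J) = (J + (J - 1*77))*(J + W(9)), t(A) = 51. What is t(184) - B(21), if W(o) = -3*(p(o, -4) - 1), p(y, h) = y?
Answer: -54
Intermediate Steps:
W(o) = 3 - 3*o (W(o) = -3*(o - 1) = -3*(-1 + o) = 3 - 3*o)
B(J) = (-77 + 2*J)*(-24 + J) (B(J) = (J + (J - 1*77))*(J + (3 - 3*9)) = (J + (J - 77))*(J + (3 - 27)) = (J + (-77 + J))*(J - 24) = (-77 + 2*J)*(-24 + J))
t(184) - B(21) = 51 - (1848 - 125*21 + 2*21²) = 51 - (1848 - 2625 + 2*441) = 51 - (1848 - 2625 + 882) = 51 - 1*105 = 51 - 105 = -54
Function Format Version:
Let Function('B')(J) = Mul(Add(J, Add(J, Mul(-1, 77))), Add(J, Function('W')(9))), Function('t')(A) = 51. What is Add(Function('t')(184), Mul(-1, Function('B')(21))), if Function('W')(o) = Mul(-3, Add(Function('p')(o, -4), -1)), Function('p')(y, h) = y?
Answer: -54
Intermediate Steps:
Function('W')(o) = Add(3, Mul(-3, o)) (Function('W')(o) = Mul(-3, Add(o, -1)) = Mul(-3, Add(-1, o)) = Add(3, Mul(-3, o)))
Function('B')(J) = Mul(Add(-77, Mul(2, J)), Add(-24, J)) (Function('B')(J) = Mul(Add(J, Add(J, Mul(-1, 77))), Add(J, Add(3, Mul(-3, 9)))) = Mul(Add(J, Add(J, -77)), Add(J, Add(3, -27))) = Mul(Add(J, Add(-77, J)), Add(J, -24)) = Mul(Add(-77, Mul(2, J)), Add(-24, J)))
Add(Function('t')(184), Mul(-1, Function('B')(21))) = Add(51, Mul(-1, Add(1848, Mul(-125, 21), Mul(2, Pow(21, 2))))) = Add(51, Mul(-1, Add(1848, -2625, Mul(2, 441)))) = Add(51, Mul(-1, Add(1848, -2625, 882))) = Add(51, Mul(-1, 105)) = Add(51, -105) = -54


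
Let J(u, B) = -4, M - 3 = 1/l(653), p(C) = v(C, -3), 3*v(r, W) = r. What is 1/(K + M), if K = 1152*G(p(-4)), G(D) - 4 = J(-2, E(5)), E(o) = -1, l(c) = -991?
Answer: 991/2972 ≈ 0.33345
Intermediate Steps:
v(r, W) = r/3
p(C) = C/3
M = 2972/991 (M = 3 + 1/(-991) = 3 - 1/991 = 2972/991 ≈ 2.9990)
G(D) = 0 (G(D) = 4 - 4 = 0)
K = 0 (K = 1152*0 = 0)
1/(K + M) = 1/(0 + 2972/991) = 1/(2972/991) = 991/2972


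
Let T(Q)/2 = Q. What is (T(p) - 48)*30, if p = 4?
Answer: -1200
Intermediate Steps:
T(Q) = 2*Q
(T(p) - 48)*30 = (2*4 - 48)*30 = (8 - 48)*30 = -40*30 = -1200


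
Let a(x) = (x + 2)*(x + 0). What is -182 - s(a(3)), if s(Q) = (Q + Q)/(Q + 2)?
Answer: -3124/17 ≈ -183.76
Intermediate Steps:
a(x) = x*(2 + x) (a(x) = (2 + x)*x = x*(2 + x))
s(Q) = 2*Q/(2 + Q) (s(Q) = (2*Q)/(2 + Q) = 2*Q/(2 + Q))
-182 - s(a(3)) = -182 - 2*3*(2 + 3)/(2 + 3*(2 + 3)) = -182 - 2*3*5/(2 + 3*5) = -182 - 2*15/(2 + 15) = -182 - 2*15/17 = -182 - 1*30/17 = -182 - 30/17 = -3124/17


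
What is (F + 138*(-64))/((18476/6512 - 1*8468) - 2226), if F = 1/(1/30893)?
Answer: -35915308/17405213 ≈ -2.0635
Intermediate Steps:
F = 30893 (F = 1/(1/30893) = 30893)
(F + 138*(-64))/((18476/6512 - 1*8468) - 2226) = (30893 + 138*(-64))/((18476/6512 - 1*8468) - 2226) = (30893 - 8832)/((18476*(1/6512) - 8468) - 2226) = 22061/((4619/1628 - 8468) - 2226) = 22061/(-13781285/1628 - 2226) = 22061/(-17405213/1628) = 22061*(-1628/17405213) = -35915308/17405213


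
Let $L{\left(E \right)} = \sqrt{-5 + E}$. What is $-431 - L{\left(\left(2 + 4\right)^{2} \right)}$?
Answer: $-431 - \sqrt{31} \approx -436.57$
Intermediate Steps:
$-431 - L{\left(\left(2 + 4\right)^{2} \right)} = -431 - \sqrt{-5 + \left(2 + 4\right)^{2}} = -431 - \sqrt{-5 + 6^{2}} = -431 - \sqrt{-5 + 36} = -431 - \sqrt{31}$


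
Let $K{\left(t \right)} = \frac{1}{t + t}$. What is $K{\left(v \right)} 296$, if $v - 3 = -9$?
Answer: $- \frac{74}{3} \approx -24.667$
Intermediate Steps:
$v = -6$ ($v = 3 - 9 = -6$)
$K{\left(t \right)} = \frac{1}{2 t}$
$K{\left(v \right)} 296 = \frac{1}{2 \left(-6\right)} 296 = \frac{1}{2} \left(- \frac{1}{6}\right) 296 = \left(- \frac{1}{12}\right) 296 = - \frac{74}{3}$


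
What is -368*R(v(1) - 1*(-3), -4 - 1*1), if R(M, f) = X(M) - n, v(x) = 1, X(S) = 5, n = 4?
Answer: -368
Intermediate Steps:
R(M, f) = 1 (R(M, f) = 5 - 1*4 = 5 - 4 = 1)
-368*R(v(1) - 1*(-3), -4 - 1*1) = -368*1 = -368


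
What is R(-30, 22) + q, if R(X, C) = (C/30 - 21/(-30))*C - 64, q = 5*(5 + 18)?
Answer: 1238/15 ≈ 82.533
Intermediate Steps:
q = 115 (q = 5*23 = 115)
R(X, C) = -64 + C*(7/10 + C/30) (R(X, C) = (C*(1/30) - 21*(-1/30))*C - 64 = (C/30 + 7/10)*C - 64 = (7/10 + C/30)*C - 64 = C*(7/10 + C/30) - 64 = -64 + C*(7/10 + C/30))
R(-30, 22) + q = (-64 + (1/30)*22**2 + (7/10)*22) + 115 = (-64 + (1/30)*484 + 77/5) + 115 = (-64 + 242/15 + 77/5) + 115 = -487/15 + 115 = 1238/15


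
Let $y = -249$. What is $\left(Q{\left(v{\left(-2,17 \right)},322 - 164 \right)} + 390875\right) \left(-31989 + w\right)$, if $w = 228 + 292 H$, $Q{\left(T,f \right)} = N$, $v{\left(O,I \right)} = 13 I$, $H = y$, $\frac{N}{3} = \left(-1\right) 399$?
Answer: $-40709270982$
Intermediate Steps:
$N = -1197$ ($N = 3 \left(\left(-1\right) 399\right) = 3 \left(-399\right) = -1197$)
$H = -249$
$Q{\left(T,f \right)} = -1197$
$w = -72480$ ($w = 228 + 292 \left(-249\right) = 228 - 72708 = -72480$)
$\left(Q{\left(v{\left(-2,17 \right)},322 - 164 \right)} + 390875\right) \left(-31989 + w\right) = \left(-1197 + 390875\right) \left(-31989 - 72480\right) = 389678 \left(-104469\right) = -40709270982$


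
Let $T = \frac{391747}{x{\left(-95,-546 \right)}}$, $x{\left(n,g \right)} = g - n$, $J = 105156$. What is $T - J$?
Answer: $- \frac{47817103}{451} \approx -1.0602 \cdot 10^{5}$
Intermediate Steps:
$T = - \frac{391747}{451}$ ($T = \frac{391747}{-546 - -95} = \frac{391747}{-546 + 95} = \frac{391747}{-451} = 391747 \left(- \frac{1}{451}\right) = - \frac{391747}{451} \approx -868.62$)
$T - J = - \frac{391747}{451} - 105156 = - \frac{47817103}{451}$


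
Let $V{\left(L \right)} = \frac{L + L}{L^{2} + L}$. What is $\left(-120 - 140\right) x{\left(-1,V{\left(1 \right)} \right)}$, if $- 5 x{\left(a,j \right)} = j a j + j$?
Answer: $0$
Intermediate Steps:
$V{\left(L \right)} = \frac{2 L}{L + L^{2}}$
$x{\left(a,j \right)} = - \frac{j}{5} - \frac{a j^{2}}{5}$ ($x{\left(a,j \right)} = - \frac{j a j + j}{5} = - \frac{a j j + j}{5} = - \frac{a j^{2} + j}{5} = - \frac{j + a j^{2}}{5} = - \frac{j}{5} - \frac{a j^{2}}{5}$)
$\left(-120 - 140\right) x{\left(-1,V{\left(1 \right)} \right)} = \left(-120 - 140\right) \left(- \frac{\frac{2}{1 + 1} \left(1 - \frac{2}{1 + 1}\right)}{5}\right) = - 260 \left(- \frac{\frac{2}{2} \left(1 - \frac{2}{2}\right)}{5}\right) = - 260 \left(- \frac{2 \cdot \frac{1}{2} \left(1 - 2 \cdot \frac{1}{2}\right)}{5}\right) = - 260 \left(\left(- \frac{1}{5}\right) 1 \left(1 - 1\right)\right) = - 260 \left(\left(- \frac{1}{5}\right) 1 \cdot 0\right) = \left(-260\right) 0 = 0$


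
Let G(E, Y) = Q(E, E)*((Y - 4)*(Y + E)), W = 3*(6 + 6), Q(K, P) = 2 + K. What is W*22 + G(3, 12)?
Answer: 1392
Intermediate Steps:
W = 36 (W = 3*12 = 36)
G(E, Y) = (-4 + Y)*(2 + E)*(E + Y) (G(E, Y) = (2 + E)*((Y - 4)*(Y + E)) = (2 + E)*((-4 + Y)*(E + Y)) = (-4 + Y)*(2 + E)*(E + Y))
W*22 + G(3, 12) = 36*22 + (2 + 3)*(12² - 4*3 - 4*12 + 3*12) = 792 + 5*(144 - 12 - 48 + 36) = 792 + 5*120 = 792 + 600 = 1392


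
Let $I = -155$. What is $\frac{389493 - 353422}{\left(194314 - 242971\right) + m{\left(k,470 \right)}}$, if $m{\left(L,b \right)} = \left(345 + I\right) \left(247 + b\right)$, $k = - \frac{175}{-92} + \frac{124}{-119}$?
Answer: $\frac{36071}{87573} \approx 0.4119$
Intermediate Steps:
$k = \frac{9417}{10948}$ ($k = \left(-175\right) \left(- \frac{1}{92}\right) + 124 \left(- \frac{1}{119}\right) = \frac{175}{92} - \frac{124}{119} = \frac{9417}{10948} \approx 0.86016$)
$m{\left(L,b \right)} = 46930 + 190 b$ ($m{\left(L,b \right)} = \left(345 - 155\right) \left(247 + b\right) = 190 \left(247 + b\right) = 46930 + 190 b$)
$\frac{389493 - 353422}{\left(194314 - 242971\right) + m{\left(k,470 \right)}} = \frac{389493 - 353422}{\left(194314 - 242971\right) + \left(46930 + 190 \cdot 470\right)} = \frac{36071}{\left(194314 - 242971\right) + \left(46930 + 89300\right)} = \frac{36071}{-48657 + 136230} = \frac{36071}{87573}$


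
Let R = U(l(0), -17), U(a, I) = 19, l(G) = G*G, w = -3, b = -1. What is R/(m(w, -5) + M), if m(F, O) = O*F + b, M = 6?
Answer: 19/20 ≈ 0.95000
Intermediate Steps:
l(G) = G²
m(F, O) = -1 + F*O (m(F, O) = O*F - 1 = F*O - 1 = -1 + F*O)
R = 19
R/(m(w, -5) + M) = 19/((-1 - 3*(-5)) + 6) = 19/((-1 + 15) + 6) = 19/(14 + 6) = 19/20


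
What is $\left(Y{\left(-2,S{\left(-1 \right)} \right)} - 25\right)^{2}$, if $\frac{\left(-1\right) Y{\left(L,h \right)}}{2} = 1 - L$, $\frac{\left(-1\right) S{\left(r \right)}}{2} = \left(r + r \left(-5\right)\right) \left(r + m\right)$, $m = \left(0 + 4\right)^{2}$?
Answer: $961$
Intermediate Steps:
$m = 16$ ($m = 4^{2} = 16$)
$S{\left(r \right)} = 8 r \left(16 + r\right)$ ($S{\left(r \right)} = - 2 \left(r + r \left(-5\right)\right) \left(r + 16\right) = - 2 \left(r - 5 r\right) \left(16 + r\right) = - 2 - 4 r \left(16 + r\right) = - 2 \left(- 4 r \left(16 + r\right)\right) = 8 r \left(16 + r\right)$)
$Y{\left(L,h \right)} = -2 + 2 L$ ($Y{\left(L,h \right)} = - 2 \left(1 - L\right) = -2 + 2 L$)
$\left(Y{\left(-2,S{\left(-1 \right)} \right)} - 25\right)^{2} = \left(\left(-2 + 2 \left(-2\right)\right) - 25\right)^{2} = \left(\left(-2 - 4\right) - 25\right)^{2} = \left(-6 - 25\right)^{2} = \left(-31\right)^{2} = 961$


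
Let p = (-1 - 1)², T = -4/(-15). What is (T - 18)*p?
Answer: -1064/15 ≈ -70.933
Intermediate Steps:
T = 4/15 (T = -4*(-1/15) = 4/15 ≈ 0.26667)
p = 4 (p = (-2)² = 4)
(T - 18)*p = (4/15 - 18)*4 = -266/15*4 = -1064/15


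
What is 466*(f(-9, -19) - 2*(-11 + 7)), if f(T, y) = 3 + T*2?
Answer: -3262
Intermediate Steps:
f(T, y) = 3 + 2*T
466*(f(-9, -19) - 2*(-11 + 7)) = 466*((3 + 2*(-9)) - 2*(-11 + 7)) = 466*((3 - 18) - 2*(-4)) = 466*(-15 + 8) = 466*(-7) = -3262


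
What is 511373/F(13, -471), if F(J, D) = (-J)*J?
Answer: -511373/169 ≈ -3025.9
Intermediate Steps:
F(J, D) = -J²
511373/F(13, -471) = 511373/((-1*13²)) = 511373/((-1*169)) = 511373/(-169) = 511373*(-1/169) = -511373/169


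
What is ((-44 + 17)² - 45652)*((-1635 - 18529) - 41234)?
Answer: 2758182354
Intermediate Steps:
((-44 + 17)² - 45652)*((-1635 - 18529) - 41234) = ((-27)² - 45652)*(-20164 - 41234) = (729 - 45652)*(-61398) = -44923*(-61398) = 2758182354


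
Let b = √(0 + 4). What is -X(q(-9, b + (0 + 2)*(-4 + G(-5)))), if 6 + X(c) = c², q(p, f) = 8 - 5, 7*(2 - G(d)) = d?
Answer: -3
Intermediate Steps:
G(d) = 2 - d/7
b = 2 (b = √4 = 2)
q(p, f) = 3
X(c) = -6 + c²
-X(q(-9, b + (0 + 2)*(-4 + G(-5)))) = -(-6 + 3²) = -(-6 + 9) = -1*3 = -3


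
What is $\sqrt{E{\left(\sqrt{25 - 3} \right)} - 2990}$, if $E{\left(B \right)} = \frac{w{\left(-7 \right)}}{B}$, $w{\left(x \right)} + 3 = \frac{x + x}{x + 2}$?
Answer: $\frac{\sqrt{-36179000 - 110 \sqrt{22}}}{110} \approx 54.681 i$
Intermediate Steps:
$w{\left(x \right)} = -3 + \frac{2 x}{2 + x}$ ($w{\left(x \right)} = -3 + \frac{x + x}{x + 2} = -3 + \frac{2 x}{2 + x}$)
$E{\left(B \right)} = - \frac{1}{5 B}$ ($E{\left(B \right)} = \frac{\frac{1}{2 - 7} \left(-6 - -7\right)}{B} = \frac{\frac{1}{-5} \left(-6 + 7\right)}{B} = \frac{\left(- \frac{1}{5}\right) 1}{B} = - \frac{1}{5 B}$)
$\sqrt{E{\left(\sqrt{25 - 3} \right)} - 2990} = \sqrt{- \frac{1}{5 \sqrt{25 - 3}} - 2990} = \sqrt{- \frac{1}{5 \sqrt{22}} - 2990} = \sqrt{- \frac{\frac{1}{22} \sqrt{22}}{5} - 2990} = \sqrt{- \frac{\sqrt{22}}{110} - 2990} = \sqrt{-2990 - \frac{\sqrt{22}}{110}}$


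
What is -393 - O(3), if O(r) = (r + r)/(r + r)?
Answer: -394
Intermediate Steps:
O(r) = 1 (O(r) = (2*r)/((2*r)) = (2*r)*(1/(2*r)) = 1)
-393 - O(3) = -393 - 1*1 = -393 - 1 = -394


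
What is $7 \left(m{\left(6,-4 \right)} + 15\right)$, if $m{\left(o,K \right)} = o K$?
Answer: $-63$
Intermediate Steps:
$m{\left(o,K \right)} = K o$
$7 \left(m{\left(6,-4 \right)} + 15\right) = 7 \left(\left(-4\right) 6 + 15\right) = 7 \left(-24 + 15\right) = 7 \left(-9\right) = -63$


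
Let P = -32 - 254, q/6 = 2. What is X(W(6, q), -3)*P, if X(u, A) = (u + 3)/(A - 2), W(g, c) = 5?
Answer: 2288/5 ≈ 457.60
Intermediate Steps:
q = 12 (q = 6*2 = 12)
P = -286
X(u, A) = (3 + u)/(-2 + A)
X(W(6, q), -3)*P = ((3 + 5)/(-2 - 3))*(-286) = (8/(-5))*(-286) = -⅕*8*(-286) = -8/5*(-286) = 2288/5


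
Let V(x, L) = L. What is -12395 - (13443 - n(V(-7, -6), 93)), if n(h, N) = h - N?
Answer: -25937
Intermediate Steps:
-12395 - (13443 - n(V(-7, -6), 93)) = -12395 - (13443 - (-6 - 1*93)) = -12395 - (13443 - (-6 - 93)) = -12395 - (13443 - 1*(-99)) = -12395 - (13443 + 99) = -12395 - 1*13542 = -12395 - 13542 = -25937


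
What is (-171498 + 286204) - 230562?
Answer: -115856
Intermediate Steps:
(-171498 + 286204) - 230562 = 114706 - 230562 = -115856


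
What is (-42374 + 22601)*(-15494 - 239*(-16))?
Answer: 230750910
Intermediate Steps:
(-42374 + 22601)*(-15494 - 239*(-16)) = -19773*(-15494 + 3824) = -19773*(-11670) = 230750910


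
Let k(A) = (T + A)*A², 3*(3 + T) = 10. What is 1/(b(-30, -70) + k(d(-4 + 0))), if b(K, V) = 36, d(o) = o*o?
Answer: 3/12652 ≈ 0.00023712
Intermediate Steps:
T = ⅓ (T = -3 + (⅓)*10 = -3 + 10/3 = ⅓ ≈ 0.33333)
d(o) = o²
k(A) = A²*(⅓ + A) (k(A) = (⅓ + A)*A² = A²*(⅓ + A))
1/(b(-30, -70) + k(d(-4 + 0))) = 1/(36 + ((-4 + 0)²)²*(⅓ + (-4 + 0)²)) = 1/(36 + ((-4)²)²*(⅓ + (-4)²)) = 1/(36 + 16²*(⅓ + 16)) = 1/(36 + 256*(49/3)) = 1/(36 + 12544/3) = 1/(12652/3) = 3/12652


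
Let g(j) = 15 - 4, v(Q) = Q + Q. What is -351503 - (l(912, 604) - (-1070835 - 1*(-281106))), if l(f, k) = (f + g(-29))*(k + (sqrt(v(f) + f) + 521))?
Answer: -2179607 - 11076*sqrt(19) ≈ -2.2279e+6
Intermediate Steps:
v(Q) = 2*Q
g(j) = 11
l(f, k) = (11 + f)*(521 + k + sqrt(3)*sqrt(f)) (l(f, k) = (f + 11)*(k + (sqrt(2*f + f) + 521)) = (11 + f)*(k + (sqrt(3*f) + 521)) = (11 + f)*(k + (sqrt(3)*sqrt(f) + 521)) = (11 + f)*(k + (521 + sqrt(3)*sqrt(f))) = (11 + f)*(521 + k + sqrt(3)*sqrt(f)))
-351503 - (l(912, 604) - (-1070835 - 1*(-281106))) = -351503 - ((5731 + 11*604 + 521*912 + 912*604 + sqrt(3)*912**(3/2) + 11*sqrt(3)*sqrt(912)) - (-1070835 - 1*(-281106))) = -351503 - ((5731 + 6644 + 475152 + 550848 + sqrt(3)*(3648*sqrt(57)) + 11*sqrt(3)*(4*sqrt(57))) - (-1070835 + 281106)) = -351503 - ((5731 + 6644 + 475152 + 550848 + 10944*sqrt(19) + 132*sqrt(19)) - 1*(-789729)) = -351503 - ((1038375 + 11076*sqrt(19)) + 789729) = -351503 - (1828104 + 11076*sqrt(19)) = -351503 + (-1828104 - 11076*sqrt(19)) = -2179607 - 11076*sqrt(19)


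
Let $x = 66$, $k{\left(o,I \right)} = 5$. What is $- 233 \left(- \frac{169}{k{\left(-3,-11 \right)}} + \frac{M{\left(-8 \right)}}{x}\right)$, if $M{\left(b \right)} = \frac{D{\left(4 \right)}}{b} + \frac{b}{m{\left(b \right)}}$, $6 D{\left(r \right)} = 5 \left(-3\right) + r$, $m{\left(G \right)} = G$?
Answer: $\frac{124677601}{15840} \approx 7871.1$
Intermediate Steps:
$D{\left(r \right)} = - \frac{5}{2} + \frac{r}{6}$ ($D{\left(r \right)} = \frac{5 \left(-3\right) + r}{6} = \frac{-15 + r}{6} = - \frac{5}{2} + \frac{r}{6}$)
$M{\left(b \right)} = 1 - \frac{11}{6 b}$ ($M{\left(b \right)} = \frac{- \frac{5}{2} + \frac{1}{6} \cdot 4}{b} + \frac{b}{b} = \frac{- \frac{5}{2} + \frac{2}{3}}{b} + 1 = - \frac{11}{6 b} + 1 = 1 - \frac{11}{6 b}$)
$- 233 \left(- \frac{169}{k{\left(-3,-11 \right)}} + \frac{M{\left(-8 \right)}}{x}\right) = - 233 \left(- \frac{169}{5} + \frac{\frac{1}{-8} \left(- \frac{11}{6} - 8\right)}{66}\right) = - 233 \left(\left(-169\right) \frac{1}{5} + \left(- \frac{1}{8}\right) \left(- \frac{59}{6}\right) \frac{1}{66}\right) = - 233 \left(- \frac{169}{5} + \frac{59}{48} \cdot \frac{1}{66}\right) = - 233 \left(- \frac{169}{5} + \frac{59}{3168}\right) = \left(-233\right) \left(- \frac{535097}{15840}\right) = \frac{124677601}{15840}$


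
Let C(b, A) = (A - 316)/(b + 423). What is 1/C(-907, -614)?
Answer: 242/465 ≈ 0.52043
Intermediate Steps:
C(b, A) = (-316 + A)/(423 + b)
1/C(-907, -614) = 1/((-316 - 614)/(423 - 907)) = 1/(-930/(-484)) = 1/(-1/484*(-930)) = 1/(465/242) = 242/465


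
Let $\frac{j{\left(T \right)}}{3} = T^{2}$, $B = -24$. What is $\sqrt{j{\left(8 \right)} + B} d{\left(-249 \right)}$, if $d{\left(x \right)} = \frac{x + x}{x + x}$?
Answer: $2 \sqrt{42} \approx 12.961$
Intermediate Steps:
$d{\left(x \right)} = 1$ ($d{\left(x \right)} = \frac{2 x}{2 x} = 2 x \frac{1}{2 x} = 1$)
$j{\left(T \right)} = 3 T^{2}$
$\sqrt{j{\left(8 \right)} + B} d{\left(-249 \right)} = \sqrt{3 \cdot 8^{2} - 24} \cdot 1 = \sqrt{3 \cdot 64 - 24} \cdot 1 = \sqrt{192 - 24} \cdot 1 = \sqrt{168} \cdot 1 = 2 \sqrt{42} \cdot 1 = 2 \sqrt{42}$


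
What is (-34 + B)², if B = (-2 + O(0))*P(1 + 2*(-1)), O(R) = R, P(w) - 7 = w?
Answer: 2116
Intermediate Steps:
P(w) = 7 + w
B = -12 (B = (-2 + 0)*(7 + (1 + 2*(-1))) = -2*(7 + (1 - 2)) = -2*(7 - 1) = -2*6 = -12)
(-34 + B)² = (-34 - 12)² = (-46)² = 2116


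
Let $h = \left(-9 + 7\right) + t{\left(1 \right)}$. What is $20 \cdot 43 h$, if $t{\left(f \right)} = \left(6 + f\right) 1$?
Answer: $4300$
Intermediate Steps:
$t{\left(f \right)} = 6 + f$
$h = 5$ ($h = \left(-9 + 7\right) + \left(6 + 1\right) = -2 + 7 = 5$)
$20 \cdot 43 h = 20 \cdot 43 \cdot 5 = 860 \cdot 5 = 4300$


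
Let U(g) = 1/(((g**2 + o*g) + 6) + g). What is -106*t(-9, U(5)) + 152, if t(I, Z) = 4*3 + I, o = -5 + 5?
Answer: -166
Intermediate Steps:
o = 0
U(g) = 1/(6 + g + g**2) (U(g) = 1/(((g**2 + 0*g) + 6) + g) = 1/(((g**2 + 0) + 6) + g) = 1/((g**2 + 6) + g) = 1/((6 + g**2) + g) = 1/(6 + g + g**2))
t(I, Z) = 12 + I
-106*t(-9, U(5)) + 152 = -106*(12 - 9) + 152 = -106*3 + 152 = -318 + 152 = -166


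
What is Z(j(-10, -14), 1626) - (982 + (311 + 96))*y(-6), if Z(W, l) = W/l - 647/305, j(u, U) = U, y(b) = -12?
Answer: 4132552474/247965 ≈ 16666.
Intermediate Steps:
Z(W, l) = -647/305 + W/l (Z(W, l) = W/l - 647*1/305 = W/l - 647/305 = -647/305 + W/l)
Z(j(-10, -14), 1626) - (982 + (311 + 96))*y(-6) = (-647/305 - 14/1626) - (982 + (311 + 96))*(-12) = (-647/305 - 14*1/1626) - (982 + 407)*(-12) = (-647/305 - 7/813) - 1389*(-12) = -528146/247965 - 1*(-16668) = -528146/247965 + 16668 = 4132552474/247965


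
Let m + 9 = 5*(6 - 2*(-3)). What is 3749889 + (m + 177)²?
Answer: 3801873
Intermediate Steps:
m = 51 (m = -9 + 5*(6 - 2*(-3)) = -9 + 5*(6 + 6) = -9 + 5*12 = -9 + 60 = 51)
3749889 + (m + 177)² = 3749889 + (51 + 177)² = 3749889 + 228² = 3749889 + 51984 = 3801873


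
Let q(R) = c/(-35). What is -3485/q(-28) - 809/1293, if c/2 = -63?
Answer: -7515029/7758 ≈ -968.68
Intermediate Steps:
c = -126 (c = 2*(-63) = -126)
q(R) = 18/5 (q(R) = -126/(-35) = -126*(-1/35) = 18/5)
-3485/q(-28) - 809/1293 = -3485/18/5 - 809/1293 = -3485*5/18 - 809*1/1293 = -17425/18 - 809/1293 = -7515029/7758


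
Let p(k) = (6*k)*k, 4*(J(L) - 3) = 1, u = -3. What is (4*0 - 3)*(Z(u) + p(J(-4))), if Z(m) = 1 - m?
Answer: -1617/8 ≈ -202.13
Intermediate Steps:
J(L) = 13/4 (J(L) = 3 + (¼)*1 = 3 + ¼ = 13/4)
p(k) = 6*k²
(4*0 - 3)*(Z(u) + p(J(-4))) = (4*0 - 3)*((1 - 1*(-3)) + 6*(13/4)²) = (0 - 3)*((1 + 3) + 6*(169/16)) = -3*(4 + 507/8) = -3*539/8 = -1617/8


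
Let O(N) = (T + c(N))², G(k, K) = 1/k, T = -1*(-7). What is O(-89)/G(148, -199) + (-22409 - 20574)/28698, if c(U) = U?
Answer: 28558829113/28698 ≈ 9.9515e+5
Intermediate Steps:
T = 7
O(N) = (7 + N)²
O(-89)/G(148, -199) + (-22409 - 20574)/28698 = (7 - 89)²/(1/148) + (-22409 - 20574)/28698 = (-82)²/(1/148) - 42983*1/28698 = 6724*148 - 42983/28698 = 995152 - 42983/28698 = 28558829113/28698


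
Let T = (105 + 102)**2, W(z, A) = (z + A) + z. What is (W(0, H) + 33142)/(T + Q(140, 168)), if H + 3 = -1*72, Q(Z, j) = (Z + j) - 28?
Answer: 769/1003 ≈ 0.76670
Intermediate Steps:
Q(Z, j) = -28 + Z + j
H = -75 (H = -3 - 1*72 = -3 - 72 = -75)
W(z, A) = A + 2*z (W(z, A) = (A + z) + z = A + 2*z)
T = 42849 (T = 207**2 = 42849)
(W(0, H) + 33142)/(T + Q(140, 168)) = ((-75 + 2*0) + 33142)/(42849 + (-28 + 140 + 168)) = ((-75 + 0) + 33142)/(42849 + 280) = (-75 + 33142)/43129 = 33067*(1/43129) = 769/1003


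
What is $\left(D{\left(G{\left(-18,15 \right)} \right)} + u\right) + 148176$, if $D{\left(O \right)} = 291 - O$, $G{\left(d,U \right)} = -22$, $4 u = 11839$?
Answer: $\frac{605795}{4} \approx 1.5145 \cdot 10^{5}$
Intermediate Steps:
$u = \frac{11839}{4}$ ($u = \frac{1}{4} \cdot 11839 = \frac{11839}{4} \approx 2959.8$)
$\left(D{\left(G{\left(-18,15 \right)} \right)} + u\right) + 148176 = \left(\left(291 - -22\right) + \frac{11839}{4}\right) + 148176 = \left(\left(291 + 22\right) + \frac{11839}{4}\right) + 148176 = \left(313 + \frac{11839}{4}\right) + 148176 = \frac{13091}{4} + 148176 = \frac{605795}{4}$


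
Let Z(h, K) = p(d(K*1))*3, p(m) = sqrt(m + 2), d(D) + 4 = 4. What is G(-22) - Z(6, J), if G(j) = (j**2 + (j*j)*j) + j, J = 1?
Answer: -10186 - 3*sqrt(2) ≈ -10190.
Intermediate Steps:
d(D) = 0 (d(D) = -4 + 4 = 0)
p(m) = sqrt(2 + m)
Z(h, K) = 3*sqrt(2) (Z(h, K) = sqrt(2 + 0)*3 = sqrt(2)*3 = 3*sqrt(2))
G(j) = j + j**2 + j**3 (G(j) = (j**2 + j**2*j) + j = (j**2 + j**3) + j = j + j**2 + j**3)
G(-22) - Z(6, J) = -22*(1 - 22 + (-22)**2) - 3*sqrt(2) = -22*(1 - 22 + 484) - 3*sqrt(2) = -22*463 - 3*sqrt(2) = -10186 - 3*sqrt(2)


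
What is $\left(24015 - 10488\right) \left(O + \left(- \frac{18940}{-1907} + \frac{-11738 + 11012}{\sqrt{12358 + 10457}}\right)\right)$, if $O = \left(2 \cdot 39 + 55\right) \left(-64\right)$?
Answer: $- \frac{219319256988}{1907} - \frac{1091178 \sqrt{15}}{65} \approx -1.1507 \cdot 10^{8}$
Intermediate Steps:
$O = -8512$ ($O = \left(78 + 55\right) \left(-64\right) = 133 \left(-64\right) = -8512$)
$\left(24015 - 10488\right) \left(O + \left(- \frac{18940}{-1907} + \frac{-11738 + 11012}{\sqrt{12358 + 10457}}\right)\right) = \left(24015 - 10488\right) \left(-8512 + \left(- \frac{18940}{-1907} + \frac{-11738 + 11012}{\sqrt{12358 + 10457}}\right)\right) = 13527 \left(-8512 - \left(- \frac{18940}{1907} + \frac{726}{\sqrt{22815}}\right)\right) = 13527 \left(-8512 + \left(\frac{18940}{1907} - \frac{726}{39 \sqrt{15}}\right)\right) = 13527 \left(-8512 + \left(\frac{18940}{1907} - 726 \frac{\sqrt{15}}{585}\right)\right) = 13527 \left(-8512 + \left(\frac{18940}{1907} - \frac{242 \sqrt{15}}{195}\right)\right) = 13527 \left(- \frac{16213444}{1907} - \frac{242 \sqrt{15}}{195}\right) = - \frac{219319256988}{1907} - \frac{1091178 \sqrt{15}}{65}$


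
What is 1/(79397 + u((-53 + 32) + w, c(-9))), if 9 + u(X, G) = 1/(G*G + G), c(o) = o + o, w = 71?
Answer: 306/24292729 ≈ 1.2596e-5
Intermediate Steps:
c(o) = 2*o
u(X, G) = -9 + 1/(G + G²) (u(X, G) = -9 + 1/(G*G + G) = -9 + 1/(G² + G) = -9 + 1/(G + G²))
1/(79397 + u((-53 + 32) + w, c(-9))) = 1/(79397 + (1 - 18*(-9) - 9*(2*(-9))²)/(((2*(-9)))*(1 + 2*(-9)))) = 1/(79397 + (1 - 9*(-18) - 9*(-18)²)/((-18)*(1 - 18))) = 1/(79397 - 1/18*(1 + 162 - 9*324)/(-17)) = 1/(79397 - 1/18*(-1/17)*(1 + 162 - 2916)) = 1/(79397 - 1/18*(-1/17)*(-2753)) = 1/(79397 - 2753/306) = 1/(24292729/306) = 306/24292729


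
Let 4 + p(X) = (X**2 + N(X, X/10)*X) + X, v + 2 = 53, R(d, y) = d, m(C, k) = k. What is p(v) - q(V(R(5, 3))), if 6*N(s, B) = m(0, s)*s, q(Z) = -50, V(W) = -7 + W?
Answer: 49613/2 ≈ 24807.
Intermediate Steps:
v = 51 (v = -2 + 53 = 51)
N(s, B) = s**2/6 (N(s, B) = (s*s)/6 = s**2/6)
p(X) = -4 + X + X**2 + X**3/6 (p(X) = -4 + ((X**2 + (X**2/6)*X) + X) = -4 + ((X**2 + X**3/6) + X) = -4 + (X + X**2 + X**3/6) = -4 + X + X**2 + X**3/6)
p(v) - q(V(R(5, 3))) = (-4 + 51 + 51**2 + (1/6)*51**3) - 1*(-50) = (-4 + 51 + 2601 + (1/6)*132651) + 50 = (-4 + 51 + 2601 + 44217/2) + 50 = 49513/2 + 50 = 49613/2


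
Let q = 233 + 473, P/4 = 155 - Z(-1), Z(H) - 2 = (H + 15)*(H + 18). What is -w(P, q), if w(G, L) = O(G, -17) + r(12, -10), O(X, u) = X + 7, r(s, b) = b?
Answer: 343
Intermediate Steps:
O(X, u) = 7 + X
Z(H) = 2 + (15 + H)*(18 + H) (Z(H) = 2 + (H + 15)*(H + 18) = 2 + (15 + H)*(18 + H))
P = -340 (P = 4*(155 - (272 + (-1)**2 + 33*(-1))) = 4*(155 - (272 + 1 - 33)) = 4*(155 - 1*240) = 4*(155 - 240) = 4*(-85) = -340)
q = 706
w(G, L) = -3 + G (w(G, L) = (7 + G) - 10 = -3 + G)
-w(P, q) = -(-3 - 340) = -1*(-343) = 343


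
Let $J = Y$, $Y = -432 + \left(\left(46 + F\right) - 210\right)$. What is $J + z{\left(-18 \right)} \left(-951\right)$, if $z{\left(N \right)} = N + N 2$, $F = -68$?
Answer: $50690$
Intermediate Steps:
$z{\left(N \right)} = 3 N$ ($z{\left(N \right)} = N + 2 N = 3 N$)
$Y = -664$ ($Y = -432 + \left(\left(46 - 68\right) - 210\right) = -432 - 232 = -664$)
$J = -664$
$J + z{\left(-18 \right)} \left(-951\right) = -664 + 3 \left(-18\right) \left(-951\right) = -664 - -51354 = -664 + 51354 = 50690$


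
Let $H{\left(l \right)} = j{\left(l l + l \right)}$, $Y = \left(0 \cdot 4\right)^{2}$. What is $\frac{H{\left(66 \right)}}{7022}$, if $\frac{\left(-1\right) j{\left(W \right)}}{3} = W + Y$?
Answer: $- \frac{6633}{3511} \approx -1.8892$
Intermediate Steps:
$Y = 0$ ($Y = 0^{2} = 0$)
$j{\left(W \right)} = - 3 W$ ($j{\left(W \right)} = - 3 \left(W + 0\right) = - 3 W$)
$H{\left(l \right)} = - 3 l - 3 l^{2}$ ($H{\left(l \right)} = - 3 \left(l l + l\right) = - 3 \left(l^{2} + l\right) = - 3 \left(l + l^{2}\right) = - 3 l - 3 l^{2}$)
$\frac{H{\left(66 \right)}}{7022} = \frac{\left(-3\right) 66 \left(1 + 66\right)}{7022} = \left(-3\right) 66 \cdot 67 \cdot \frac{1}{7022} = \left(-13266\right) \frac{1}{7022} = - \frac{6633}{3511}$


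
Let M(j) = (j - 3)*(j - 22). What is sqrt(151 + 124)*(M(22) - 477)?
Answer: -2385*sqrt(11) ≈ -7910.1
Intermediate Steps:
M(j) = (-22 + j)*(-3 + j) (M(j) = (-3 + j)*(-22 + j) = (-22 + j)*(-3 + j))
sqrt(151 + 124)*(M(22) - 477) = sqrt(151 + 124)*((66 + 22**2 - 25*22) - 477) = sqrt(275)*((66 + 484 - 550) - 477) = (5*sqrt(11))*(0 - 477) = (5*sqrt(11))*(-477) = -2385*sqrt(11)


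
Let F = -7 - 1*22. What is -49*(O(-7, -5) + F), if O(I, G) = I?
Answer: 1764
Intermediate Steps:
F = -29 (F = -7 - 22 = -29)
-49*(O(-7, -5) + F) = -49*(-7 - 29) = -49*(-36) = 1764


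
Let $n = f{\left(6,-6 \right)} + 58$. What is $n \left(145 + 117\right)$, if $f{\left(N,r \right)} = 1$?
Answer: $15458$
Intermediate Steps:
$n = 59$ ($n = 1 + 58 = 59$)
$n \left(145 + 117\right) = 59 \left(145 + 117\right) = 59 \cdot 262 = 15458$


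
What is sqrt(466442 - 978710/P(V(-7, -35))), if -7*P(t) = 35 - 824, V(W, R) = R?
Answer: 2*sqrt(71241131238)/789 ≈ 676.58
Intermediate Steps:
P(t) = 789/7 (P(t) = -(35 - 824)/7 = -1/7*(-789) = 789/7)
sqrt(466442 - 978710/P(V(-7, -35))) = sqrt(466442 - 978710/789/7) = sqrt(466442 - 978710*7/789) = sqrt(466442 - 6850970/789) = sqrt(361171768/789) = 2*sqrt(71241131238)/789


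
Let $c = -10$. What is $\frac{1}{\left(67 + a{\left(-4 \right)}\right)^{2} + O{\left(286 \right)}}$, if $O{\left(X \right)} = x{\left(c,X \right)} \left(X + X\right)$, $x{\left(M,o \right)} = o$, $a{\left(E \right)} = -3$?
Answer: $\frac{1}{167688} \approx 5.9635 \cdot 10^{-6}$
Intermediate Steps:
$O{\left(X \right)} = 2 X^{2}$ ($O{\left(X \right)} = X \left(X + X\right) = X 2 X = 2 X^{2}$)
$\frac{1}{\left(67 + a{\left(-4 \right)}\right)^{2} + O{\left(286 \right)}} = \frac{1}{\left(67 - 3\right)^{2} + 2 \cdot 286^{2}} = \frac{1}{64^{2} + 2 \cdot 81796} = \frac{1}{4096 + 163592} = \frac{1}{167688}$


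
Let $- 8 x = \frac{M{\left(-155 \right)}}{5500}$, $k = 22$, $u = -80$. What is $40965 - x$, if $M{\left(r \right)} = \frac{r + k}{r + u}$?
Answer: $\frac{423578100133}{10340000} \approx 40965.0$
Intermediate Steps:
$M{\left(r \right)} = \frac{22 + r}{-80 + r}$ ($M{\left(r \right)} = \frac{r + 22}{r - 80} = \frac{22 + r}{-80 + r}$)
$x = - \frac{133}{10340000}$ ($x = - \frac{\frac{22 - 155}{-80 - 155} \cdot \frac{1}{5500}}{8} = - \frac{\frac{1}{-235} \left(-133\right) \frac{1}{5500}}{8} = - \frac{\left(- \frac{1}{235}\right) \left(-133\right) \frac{1}{5500}}{8} = - \frac{\frac{133}{235} \cdot \frac{1}{5500}}{8} = \left(- \frac{1}{8}\right) \frac{133}{1292500} = - \frac{133}{10340000} \approx -1.2863 \cdot 10^{-5}$)
$40965 - x = 40965 - - \frac{133}{10340000} = 40965 + \frac{133}{10340000} = \frac{423578100133}{10340000}$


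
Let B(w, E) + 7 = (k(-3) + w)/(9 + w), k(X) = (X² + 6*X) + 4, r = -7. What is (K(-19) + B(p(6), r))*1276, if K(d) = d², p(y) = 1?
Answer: 2255968/5 ≈ 4.5119e+5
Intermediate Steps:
k(X) = 4 + X² + 6*X
B(w, E) = -7 + (-5 + w)/(9 + w) (B(w, E) = -7 + ((4 + (-3)² + 6*(-3)) + w)/(9 + w) = -7 + ((4 + 9 - 18) + w)/(9 + w) = -7 + (-5 + w)/(9 + w))
(K(-19) + B(p(6), r))*1276 = ((-19)² + 2*(-34 - 3*1)/(9 + 1))*1276 = (361 + 2*(-34 - 3)/10)*1276 = (361 + 2*(⅒)*(-37))*1276 = (361 - 37/5)*1276 = (1768/5)*1276 = 2255968/5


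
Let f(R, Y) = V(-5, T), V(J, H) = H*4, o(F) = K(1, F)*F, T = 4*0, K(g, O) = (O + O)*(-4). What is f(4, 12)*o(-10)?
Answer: 0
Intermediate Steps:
K(g, O) = -8*O (K(g, O) = (2*O)*(-4) = -8*O)
T = 0
o(F) = -8*F**2 (o(F) = (-8*F)*F = -8*F**2)
V(J, H) = 4*H
f(R, Y) = 0 (f(R, Y) = 4*0 = 0)
f(4, 12)*o(-10) = 0*(-8*(-10)**2) = 0*(-8*100) = 0*(-800) = 0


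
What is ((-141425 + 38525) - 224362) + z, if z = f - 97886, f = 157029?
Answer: -268119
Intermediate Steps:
z = 59143 (z = 157029 - 97886 = 59143)
((-141425 + 38525) - 224362) + z = ((-141425 + 38525) - 224362) + 59143 = (-102900 - 224362) + 59143 = -327262 + 59143 = -268119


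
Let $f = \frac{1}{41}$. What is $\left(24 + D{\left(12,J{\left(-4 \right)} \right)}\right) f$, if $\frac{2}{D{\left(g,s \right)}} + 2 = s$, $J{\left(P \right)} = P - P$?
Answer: $\frac{23}{41} \approx 0.56098$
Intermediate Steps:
$J{\left(P \right)} = 0$
$D{\left(g,s \right)} = \frac{2}{-2 + s}$
$f = \frac{1}{41} \approx 0.02439$
$\left(24 + D{\left(12,J{\left(-4 \right)} \right)}\right) f = \left(24 + \frac{2}{-2 + 0}\right) \frac{1}{41} = \left(24 + \frac{2}{-2}\right) \frac{1}{41} = \left(24 + 2 \left(- \frac{1}{2}\right)\right) \frac{1}{41} = \left(24 - 1\right) \frac{1}{41} = 23 \cdot \frac{1}{41} = \frac{23}{41}$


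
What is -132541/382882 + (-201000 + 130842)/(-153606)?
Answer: 1083857085/9802162082 ≈ 0.11057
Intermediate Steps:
-132541/382882 + (-201000 + 130842)/(-153606) = -132541*1/382882 - 70158*(-1/153606) = -132541/382882 + 11693/25601 = 1083857085/9802162082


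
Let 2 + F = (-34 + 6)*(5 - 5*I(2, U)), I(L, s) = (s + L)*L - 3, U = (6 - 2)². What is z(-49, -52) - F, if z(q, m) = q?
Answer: -4527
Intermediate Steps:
U = 16 (U = 4² = 16)
I(L, s) = -3 + L*(L + s) (I(L, s) = (L + s)*L - 3 = L*(L + s) - 3 = -3 + L*(L + s))
F = 4478 (F = -2 + (-34 + 6)*(5 - 5*(-3 + 2² + 2*16)) = -2 - 28*(5 - 5*(-3 + 4 + 32)) = -2 - 28*(5 - 5*33) = -2 - 28*(5 - 165) = -2 - 28*(-160) = -2 + 4480 = 4478)
z(-49, -52) - F = -49 - 1*4478 = -49 - 4478 = -4527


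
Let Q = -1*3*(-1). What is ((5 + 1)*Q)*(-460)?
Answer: -8280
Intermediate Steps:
Q = 3 (Q = -3*(-1) = 3)
((5 + 1)*Q)*(-460) = ((5 + 1)*3)*(-460) = (6*3)*(-460) = 18*(-460) = -8280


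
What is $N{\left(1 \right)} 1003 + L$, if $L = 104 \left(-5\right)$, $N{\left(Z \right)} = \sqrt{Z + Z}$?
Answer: $-520 + 1003 \sqrt{2} \approx 898.46$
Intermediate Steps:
$N{\left(Z \right)} = \sqrt{2} \sqrt{Z}$ ($N{\left(Z \right)} = \sqrt{2 Z} = \sqrt{2} \sqrt{Z}$)
$L = -520$
$N{\left(1 \right)} 1003 + L = \sqrt{2} \sqrt{1} \cdot 1003 - 520 = \sqrt{2} \cdot 1 \cdot 1003 - 520 = \sqrt{2} \cdot 1003 - 520 = 1003 \sqrt{2} - 520 = -520 + 1003 \sqrt{2}$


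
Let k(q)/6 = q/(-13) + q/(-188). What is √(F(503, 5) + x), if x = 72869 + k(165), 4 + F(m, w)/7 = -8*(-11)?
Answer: √109570579898/1222 ≈ 270.88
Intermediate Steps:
k(q) = -603*q/1222 (k(q) = 6*(q/(-13) + q/(-188)) = 6*(q*(-1/13) + q*(-1/188)) = 6*(-q/13 - q/188) = 6*(-201*q/2444) = -603*q/1222)
F(m, w) = 588 (F(m, w) = -28 + 7*(-8*(-11)) = -28 + 7*88 = -28 + 616 = 588)
x = 88946423/1222 (x = 72869 - 603/1222*165 = 72869 - 99495/1222 = 88946423/1222 ≈ 72788.)
√(F(503, 5) + x) = √(588 + 88946423/1222) = √(89664959/1222) = √109570579898/1222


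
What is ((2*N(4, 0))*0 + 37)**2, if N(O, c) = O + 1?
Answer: 1369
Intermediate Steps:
N(O, c) = 1 + O
((2*N(4, 0))*0 + 37)**2 = ((2*(1 + 4))*0 + 37)**2 = ((2*5)*0 + 37)**2 = (10*0 + 37)**2 = (0 + 37)**2 = 37**2 = 1369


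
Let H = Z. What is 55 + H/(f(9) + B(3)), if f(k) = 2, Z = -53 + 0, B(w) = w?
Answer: 222/5 ≈ 44.400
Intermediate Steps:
Z = -53
H = -53
55 + H/(f(9) + B(3)) = 55 - 53/(2 + 3) = 55 - 53/5 = 222/5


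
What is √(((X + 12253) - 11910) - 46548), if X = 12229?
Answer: 2*I*√8494 ≈ 184.33*I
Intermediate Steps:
√(((X + 12253) - 11910) - 46548) = √(((12229 + 12253) - 11910) - 46548) = √((24482 - 11910) - 46548) = √(12572 - 46548) = √(-33976) = 2*I*√8494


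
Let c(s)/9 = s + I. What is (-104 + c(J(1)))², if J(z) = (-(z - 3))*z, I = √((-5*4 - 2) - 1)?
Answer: 5533 - 1548*I*√23 ≈ 5533.0 - 7423.9*I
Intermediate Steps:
I = I*√23 (I = √((-20 - 2) - 1) = √(-22 - 1) = √(-23) = I*√23 ≈ 4.7958*I)
J(z) = z*(3 - z) (J(z) = (-(-3 + z))*z = (3 - z)*z = z*(3 - z))
c(s) = 9*s + 9*I*√23 (c(s) = 9*(s + I*√23) = 9*s + 9*I*√23)
(-104 + c(J(1)))² = (-104 + (9*(1*(3 - 1*1)) + 9*I*√23))² = (-104 + (9*(1*(3 - 1)) + 9*I*√23))² = (-104 + (9*(1*2) + 9*I*√23))² = (-104 + (9*2 + 9*I*√23))² = (-104 + (18 + 9*I*√23))² = (-86 + 9*I*√23)²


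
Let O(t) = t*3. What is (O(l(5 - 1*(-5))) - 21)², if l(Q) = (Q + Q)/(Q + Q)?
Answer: 324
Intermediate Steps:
l(Q) = 1 (l(Q) = (2*Q)/((2*Q)) = (2*Q)*(1/(2*Q)) = 1)
O(t) = 3*t
(O(l(5 - 1*(-5))) - 21)² = (3*1 - 21)² = (3 - 21)² = (-18)² = 324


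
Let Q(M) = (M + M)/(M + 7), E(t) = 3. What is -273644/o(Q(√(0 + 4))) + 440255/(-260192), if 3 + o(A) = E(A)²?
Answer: -35601310589/780576 ≈ -45609.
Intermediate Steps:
Q(M) = 2*M/(7 + M) (Q(M) = (2*M)/(7 + M) = 2*M/(7 + M))
o(A) = 6 (o(A) = -3 + 3² = -3 + 9 = 6)
-273644/o(Q(√(0 + 4))) + 440255/(-260192) = -273644/6 + 440255/(-260192) = -273644*⅙ + 440255*(-1/260192) = -136822/3 - 440255/260192 = -35601310589/780576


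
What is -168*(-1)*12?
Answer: 2016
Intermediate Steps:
-168*(-1)*12 = -42*(-4)*12 = 168*12 = 2016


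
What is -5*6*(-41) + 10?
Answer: 1240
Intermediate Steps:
-5*6*(-41) + 10 = -30*(-41) + 10 = 1230 + 10 = 1240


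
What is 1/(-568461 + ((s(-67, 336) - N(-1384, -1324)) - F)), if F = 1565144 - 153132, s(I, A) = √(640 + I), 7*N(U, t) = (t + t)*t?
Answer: -121584841/301691297135092 - 49*√573/301691297135092 ≈ -4.0301e-7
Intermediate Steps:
N(U, t) = 2*t²/7 (N(U, t) = ((t + t)*t)/7 = ((2*t)*t)/7 = (2*t²)/7 = 2*t²/7)
F = 1412012
1/(-568461 + ((s(-67, 336) - N(-1384, -1324)) - F)) = 1/(-568461 + ((√(640 - 67) - 2*(-1324)²/7) - 1*1412012)) = 1/(-568461 + ((√573 - 2*1752976/7) - 1412012)) = 1/(-568461 + ((√573 - 1*3505952/7) - 1412012)) = 1/(-568461 + ((√573 - 3505952/7) - 1412012)) = 1/(-568461 + ((-3505952/7 + √573) - 1412012)) = 1/(-568461 + (-13390036/7 + √573)) = 1/(-17369263/7 + √573)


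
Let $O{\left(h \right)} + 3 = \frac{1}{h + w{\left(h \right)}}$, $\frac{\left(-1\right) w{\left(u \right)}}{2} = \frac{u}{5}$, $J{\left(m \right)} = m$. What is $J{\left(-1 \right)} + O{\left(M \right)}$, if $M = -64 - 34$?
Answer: $- \frac{1181}{294} \approx -4.017$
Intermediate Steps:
$w{\left(u \right)} = - \frac{2 u}{5}$ ($w{\left(u \right)} = - 2 \frac{u}{5} = - \frac{2 u}{5}$)
$M = -98$
$O{\left(h \right)} = -3 + \frac{5}{3 h}$ ($O{\left(h \right)} = -3 + \frac{1}{h - \frac{2 h}{5}} = -3 + \frac{1}{\frac{3}{5} h} = -3 + \frac{5}{3 h}$)
$J{\left(-1 \right)} + O{\left(M \right)} = -1 - \left(3 - \frac{5}{3 \left(-98\right)}\right) = -1 + \left(-3 + \frac{5}{3} \left(- \frac{1}{98}\right)\right) = -1 - \frac{887}{294} = - \frac{1181}{294}$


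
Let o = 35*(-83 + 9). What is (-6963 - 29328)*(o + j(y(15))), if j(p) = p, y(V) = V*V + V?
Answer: 85283850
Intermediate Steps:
y(V) = V + V² (y(V) = V² + V = V + V²)
o = -2590 (o = 35*(-74) = -2590)
(-6963 - 29328)*(o + j(y(15))) = (-6963 - 29328)*(-2590 + 15*(1 + 15)) = -36291*(-2590 + 15*16) = -36291*(-2590 + 240) = -36291*(-2350) = 85283850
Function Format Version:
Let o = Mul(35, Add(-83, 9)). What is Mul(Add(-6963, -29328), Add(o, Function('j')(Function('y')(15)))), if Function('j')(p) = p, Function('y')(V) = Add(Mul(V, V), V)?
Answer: 85283850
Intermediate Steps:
Function('y')(V) = Add(V, Pow(V, 2)) (Function('y')(V) = Add(Pow(V, 2), V) = Add(V, Pow(V, 2)))
o = -2590 (o = Mul(35, -74) = -2590)
Mul(Add(-6963, -29328), Add(o, Function('j')(Function('y')(15)))) = Mul(Add(-6963, -29328), Add(-2590, Mul(15, Add(1, 15)))) = Mul(-36291, Add(-2590, Mul(15, 16))) = Mul(-36291, Add(-2590, 240)) = Mul(-36291, -2350) = 85283850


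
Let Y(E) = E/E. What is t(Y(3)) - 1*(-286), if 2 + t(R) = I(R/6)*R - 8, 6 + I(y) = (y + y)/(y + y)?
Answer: 271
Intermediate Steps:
I(y) = -5 (I(y) = -6 + (y + y)/(y + y) = -6 + (2*y)/((2*y)) = -6 + (2*y)*(1/(2*y)) = -6 + 1 = -5)
Y(E) = 1
t(R) = -10 - 5*R (t(R) = -2 + (-5*R - 8) = -2 + (-8 - 5*R) = -10 - 5*R)
t(Y(3)) - 1*(-286) = (-10 - 5*1) - 1*(-286) = (-10 - 5) + 286 = -15 + 286 = 271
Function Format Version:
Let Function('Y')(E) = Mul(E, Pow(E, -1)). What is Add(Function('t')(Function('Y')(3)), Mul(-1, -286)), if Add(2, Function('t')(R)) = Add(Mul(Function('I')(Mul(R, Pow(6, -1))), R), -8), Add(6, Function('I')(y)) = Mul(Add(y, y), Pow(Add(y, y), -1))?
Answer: 271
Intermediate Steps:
Function('I')(y) = -5 (Function('I')(y) = Add(-6, Mul(Add(y, y), Pow(Add(y, y), -1))) = Add(-6, Mul(Mul(2, y), Pow(Mul(2, y), -1))) = Add(-6, Mul(Mul(2, y), Mul(Rational(1, 2), Pow(y, -1)))) = Add(-6, 1) = -5)
Function('Y')(E) = 1
Function('t')(R) = Add(-10, Mul(-5, R)) (Function('t')(R) = Add(-2, Add(Mul(-5, R), -8)) = Add(-2, Add(-8, Mul(-5, R))) = Add(-10, Mul(-5, R)))
Add(Function('t')(Function('Y')(3)), Mul(-1, -286)) = Add(Add(-10, Mul(-5, 1)), Mul(-1, -286)) = Add(Add(-10, -5), 286) = Add(-15, 286) = 271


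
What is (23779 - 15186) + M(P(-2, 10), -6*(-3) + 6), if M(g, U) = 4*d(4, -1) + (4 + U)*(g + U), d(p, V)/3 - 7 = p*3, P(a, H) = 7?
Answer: 9689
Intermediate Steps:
d(p, V) = 21 + 9*p (d(p, V) = 21 + 3*(p*3) = 21 + 3*(3*p) = 21 + 9*p)
M(g, U) = 228 + (4 + U)*(U + g) (M(g, U) = 4*(21 + 9*4) + (4 + U)*(g + U) = 4*(21 + 36) + (4 + U)*(U + g) = 4*57 + (4 + U)*(U + g) = 228 + (4 + U)*(U + g))
(23779 - 15186) + M(P(-2, 10), -6*(-3) + 6) = (23779 - 15186) + (228 + (-6*(-3) + 6)**2 + 4*(-6*(-3) + 6) + 4*7 + (-6*(-3) + 6)*7) = 8593 + (228 + (18 + 6)**2 + 4*(18 + 6) + 28 + (18 + 6)*7) = 8593 + (228 + 24**2 + 4*24 + 28 + 24*7) = 8593 + (228 + 576 + 96 + 28 + 168) = 8593 + 1096 = 9689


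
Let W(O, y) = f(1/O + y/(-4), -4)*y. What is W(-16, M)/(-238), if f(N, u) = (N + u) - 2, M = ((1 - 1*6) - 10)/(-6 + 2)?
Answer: 15/136 ≈ 0.11029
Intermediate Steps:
M = 15/4 (M = ((1 - 6) - 10)/(-4) = (-5 - 10)*(-¼) = -15*(-¼) = 15/4 ≈ 3.7500)
f(N, u) = -2 + N + u
W(O, y) = y*(-6 + 1/O - y/4) (W(O, y) = (-2 + (1/O + y/(-4)) - 4)*y = (-2 + (1/O + y*(-¼)) - 4)*y = (-2 + (1/O - y/4) - 4)*y = (-6 + 1/O - y/4)*y = y*(-6 + 1/O - y/4))
W(-16, M)/(-238) = (-6*15/4 - (15/4)²/4 + (15/4)/(-16))/(-238) = (-45/2 - ¼*225/16 + (15/4)*(-1/16))*(-1/238) = (-45/2 - 225/64 - 15/64)*(-1/238) = -105/4*(-1/238) = 15/136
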